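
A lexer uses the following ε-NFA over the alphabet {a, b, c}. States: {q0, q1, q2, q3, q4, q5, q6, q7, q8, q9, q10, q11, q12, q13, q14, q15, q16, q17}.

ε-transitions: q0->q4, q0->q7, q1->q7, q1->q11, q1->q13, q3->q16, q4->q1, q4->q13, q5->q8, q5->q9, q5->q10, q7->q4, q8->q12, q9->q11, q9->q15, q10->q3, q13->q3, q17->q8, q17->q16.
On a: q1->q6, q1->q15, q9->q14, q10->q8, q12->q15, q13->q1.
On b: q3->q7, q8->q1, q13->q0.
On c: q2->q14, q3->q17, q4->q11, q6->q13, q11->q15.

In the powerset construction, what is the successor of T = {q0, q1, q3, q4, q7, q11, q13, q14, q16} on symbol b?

q3 on b → {q7}.
q13 on b → {q0}.
No b-transition from q0, q1, q4, q7, q11, q14, q16.
Union after reading b: {q0, q7}.
Now take the ε-closure:
From q0 via ε: add q4.
From q4 via ε: add q1, q13.
From q1 via ε: add q11.
From q13 via ε: add q3.
From q3 via ε: add q16.
No new states can be added; the closed set is {q0, q1, q3, q4, q7, q11, q13, q16}.

{q0, q1, q3, q4, q7, q11, q13, q16}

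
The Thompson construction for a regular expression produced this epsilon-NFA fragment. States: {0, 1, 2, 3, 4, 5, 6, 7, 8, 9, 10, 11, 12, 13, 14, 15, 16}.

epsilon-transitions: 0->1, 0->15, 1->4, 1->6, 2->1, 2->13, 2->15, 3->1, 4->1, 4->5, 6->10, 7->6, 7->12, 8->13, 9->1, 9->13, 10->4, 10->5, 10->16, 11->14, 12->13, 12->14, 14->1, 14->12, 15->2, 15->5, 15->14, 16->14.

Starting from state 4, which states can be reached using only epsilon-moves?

Start with {4}.
From 4 via epsilon: add 1, 5.
From 1 via epsilon: add 6.
From 6 via epsilon: add 10.
From 10 via epsilon: add 16.
From 16 via epsilon: add 14.
From 14 via epsilon: add 12.
From 12 via epsilon: add 13.
No new states can be added; the closed set is {1, 4, 5, 6, 10, 12, 13, 14, 16}.

{1, 4, 5, 6, 10, 12, 13, 14, 16}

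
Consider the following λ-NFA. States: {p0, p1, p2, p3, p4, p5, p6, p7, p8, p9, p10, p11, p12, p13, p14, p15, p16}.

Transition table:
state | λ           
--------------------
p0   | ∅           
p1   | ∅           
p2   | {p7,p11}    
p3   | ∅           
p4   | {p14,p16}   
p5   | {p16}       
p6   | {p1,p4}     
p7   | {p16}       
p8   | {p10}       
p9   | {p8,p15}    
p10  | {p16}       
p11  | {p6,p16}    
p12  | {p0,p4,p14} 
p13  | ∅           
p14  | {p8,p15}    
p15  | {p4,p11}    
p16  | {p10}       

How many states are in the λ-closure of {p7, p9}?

Start with {p7, p9}.
From p7 via λ: add p16.
From p9 via λ: add p8, p15.
From p8 via λ: add p10.
From p15 via λ: add p4, p11.
From p4 via λ: add p14.
From p11 via λ: add p6.
From p6 via λ: add p1.
λ-closure = {p1, p4, p6, p7, p8, p9, p10, p11, p14, p15, p16}, which has 11 states.

11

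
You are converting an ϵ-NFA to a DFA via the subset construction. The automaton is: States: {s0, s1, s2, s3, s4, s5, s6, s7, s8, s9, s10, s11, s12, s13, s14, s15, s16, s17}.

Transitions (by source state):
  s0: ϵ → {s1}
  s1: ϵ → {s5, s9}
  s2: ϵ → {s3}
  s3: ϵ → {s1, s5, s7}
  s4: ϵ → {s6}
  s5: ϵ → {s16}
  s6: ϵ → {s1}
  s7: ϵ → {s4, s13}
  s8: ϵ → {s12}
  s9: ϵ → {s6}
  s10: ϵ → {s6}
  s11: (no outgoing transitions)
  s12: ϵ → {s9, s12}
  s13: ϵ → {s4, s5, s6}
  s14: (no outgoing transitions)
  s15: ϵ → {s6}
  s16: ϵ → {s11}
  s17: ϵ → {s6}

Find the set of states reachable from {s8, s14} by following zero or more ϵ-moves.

Start with {s8, s14}.
From s8 via ϵ: add s12.
From s12 via ϵ: add s9.
From s9 via ϵ: add s6.
From s6 via ϵ: add s1.
From s1 via ϵ: add s5.
From s5 via ϵ: add s16.
From s16 via ϵ: add s11.
No new states can be added; the closed set is {s1, s5, s6, s8, s9, s11, s12, s14, s16}.

{s1, s5, s6, s8, s9, s11, s12, s14, s16}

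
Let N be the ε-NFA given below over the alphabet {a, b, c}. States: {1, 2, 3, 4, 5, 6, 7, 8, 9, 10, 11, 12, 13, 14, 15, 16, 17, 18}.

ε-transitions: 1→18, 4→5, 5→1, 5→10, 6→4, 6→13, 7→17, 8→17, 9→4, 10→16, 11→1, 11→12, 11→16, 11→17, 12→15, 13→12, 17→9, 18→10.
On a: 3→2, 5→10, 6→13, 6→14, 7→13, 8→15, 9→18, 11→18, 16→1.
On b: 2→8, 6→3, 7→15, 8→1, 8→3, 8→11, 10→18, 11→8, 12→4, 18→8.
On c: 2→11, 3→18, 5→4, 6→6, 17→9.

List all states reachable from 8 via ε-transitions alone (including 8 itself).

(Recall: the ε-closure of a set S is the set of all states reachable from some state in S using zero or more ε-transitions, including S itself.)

Start with {8}.
From 8 via ε: add 17.
From 17 via ε: add 9.
From 9 via ε: add 4.
From 4 via ε: add 5.
From 5 via ε: add 1, 10.
From 1 via ε: add 18.
From 10 via ε: add 16.
No new states can be added; the closed set is {1, 4, 5, 8, 9, 10, 16, 17, 18}.

{1, 4, 5, 8, 9, 10, 16, 17, 18}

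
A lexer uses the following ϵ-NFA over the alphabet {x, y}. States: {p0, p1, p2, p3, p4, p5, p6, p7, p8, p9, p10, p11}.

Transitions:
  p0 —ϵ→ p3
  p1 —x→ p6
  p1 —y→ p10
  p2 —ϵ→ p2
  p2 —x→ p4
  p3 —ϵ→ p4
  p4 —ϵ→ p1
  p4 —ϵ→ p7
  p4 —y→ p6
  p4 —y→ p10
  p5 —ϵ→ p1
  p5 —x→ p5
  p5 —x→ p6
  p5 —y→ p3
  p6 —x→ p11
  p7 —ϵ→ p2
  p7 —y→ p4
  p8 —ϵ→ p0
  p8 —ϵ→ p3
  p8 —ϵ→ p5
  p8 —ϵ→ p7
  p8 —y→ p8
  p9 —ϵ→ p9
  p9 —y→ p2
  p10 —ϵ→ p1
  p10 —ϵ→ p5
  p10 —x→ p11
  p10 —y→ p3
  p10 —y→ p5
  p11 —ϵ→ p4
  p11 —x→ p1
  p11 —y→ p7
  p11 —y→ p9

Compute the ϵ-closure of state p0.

{p0, p1, p2, p3, p4, p7}

Start with {p0}.
From p0 via ϵ: add p3.
From p3 via ϵ: add p4.
From p4 via ϵ: add p1, p7.
From p7 via ϵ: add p2.
No new states can be added; the closed set is {p0, p1, p2, p3, p4, p7}.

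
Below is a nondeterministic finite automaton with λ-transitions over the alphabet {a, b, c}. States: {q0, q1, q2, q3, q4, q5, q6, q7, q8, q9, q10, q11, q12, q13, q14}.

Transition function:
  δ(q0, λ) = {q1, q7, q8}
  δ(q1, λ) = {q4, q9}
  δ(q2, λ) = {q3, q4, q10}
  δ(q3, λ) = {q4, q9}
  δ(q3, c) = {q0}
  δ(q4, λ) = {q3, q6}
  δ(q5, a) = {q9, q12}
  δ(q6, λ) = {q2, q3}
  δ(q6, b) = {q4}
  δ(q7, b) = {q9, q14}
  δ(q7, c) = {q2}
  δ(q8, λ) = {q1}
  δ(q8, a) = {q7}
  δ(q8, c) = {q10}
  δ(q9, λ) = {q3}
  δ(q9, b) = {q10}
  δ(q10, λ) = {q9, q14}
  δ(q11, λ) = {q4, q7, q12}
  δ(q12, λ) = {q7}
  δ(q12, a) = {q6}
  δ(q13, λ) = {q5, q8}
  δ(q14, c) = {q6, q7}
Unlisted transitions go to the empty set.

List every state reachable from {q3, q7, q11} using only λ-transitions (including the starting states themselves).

{q2, q3, q4, q6, q7, q9, q10, q11, q12, q14}

Start with {q3, q7, q11}.
From q3 via λ: add q4, q9.
From q11 via λ: add q12.
From q4 via λ: add q6.
From q6 via λ: add q2.
From q2 via λ: add q10.
From q10 via λ: add q14.
No new states can be added; the closed set is {q2, q3, q4, q6, q7, q9, q10, q11, q12, q14}.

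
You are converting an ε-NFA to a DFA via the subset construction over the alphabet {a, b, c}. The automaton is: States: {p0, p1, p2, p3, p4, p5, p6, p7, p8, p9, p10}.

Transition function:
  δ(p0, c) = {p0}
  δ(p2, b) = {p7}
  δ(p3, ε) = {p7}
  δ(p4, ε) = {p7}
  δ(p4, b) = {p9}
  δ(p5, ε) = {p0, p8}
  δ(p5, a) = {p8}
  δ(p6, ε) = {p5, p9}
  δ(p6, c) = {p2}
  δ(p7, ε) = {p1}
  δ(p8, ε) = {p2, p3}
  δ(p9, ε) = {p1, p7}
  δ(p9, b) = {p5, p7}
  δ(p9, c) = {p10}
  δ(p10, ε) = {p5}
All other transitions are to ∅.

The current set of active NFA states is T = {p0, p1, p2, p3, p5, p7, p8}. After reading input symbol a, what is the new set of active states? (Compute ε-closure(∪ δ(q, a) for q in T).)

p5 on a → {p8}.
No a-transition from p0, p1, p2, p3, p7, p8.
Union after reading a: {p8}.
Now take the ε-closure:
From p8 via ε: add p2, p3.
From p3 via ε: add p7.
From p7 via ε: add p1.
No new states can be added; the closed set is {p1, p2, p3, p7, p8}.

{p1, p2, p3, p7, p8}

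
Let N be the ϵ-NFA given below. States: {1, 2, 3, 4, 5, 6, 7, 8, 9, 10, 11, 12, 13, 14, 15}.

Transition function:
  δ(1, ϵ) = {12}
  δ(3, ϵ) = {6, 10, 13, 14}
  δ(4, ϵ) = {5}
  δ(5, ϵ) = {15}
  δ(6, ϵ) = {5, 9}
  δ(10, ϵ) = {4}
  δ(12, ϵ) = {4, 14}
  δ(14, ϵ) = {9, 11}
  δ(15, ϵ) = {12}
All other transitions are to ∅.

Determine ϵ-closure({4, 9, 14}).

Start with {4, 9, 14}.
From 4 via ϵ: add 5.
From 14 via ϵ: add 11.
From 5 via ϵ: add 15.
From 15 via ϵ: add 12.
No new states can be added; the closed set is {4, 5, 9, 11, 12, 14, 15}.

{4, 5, 9, 11, 12, 14, 15}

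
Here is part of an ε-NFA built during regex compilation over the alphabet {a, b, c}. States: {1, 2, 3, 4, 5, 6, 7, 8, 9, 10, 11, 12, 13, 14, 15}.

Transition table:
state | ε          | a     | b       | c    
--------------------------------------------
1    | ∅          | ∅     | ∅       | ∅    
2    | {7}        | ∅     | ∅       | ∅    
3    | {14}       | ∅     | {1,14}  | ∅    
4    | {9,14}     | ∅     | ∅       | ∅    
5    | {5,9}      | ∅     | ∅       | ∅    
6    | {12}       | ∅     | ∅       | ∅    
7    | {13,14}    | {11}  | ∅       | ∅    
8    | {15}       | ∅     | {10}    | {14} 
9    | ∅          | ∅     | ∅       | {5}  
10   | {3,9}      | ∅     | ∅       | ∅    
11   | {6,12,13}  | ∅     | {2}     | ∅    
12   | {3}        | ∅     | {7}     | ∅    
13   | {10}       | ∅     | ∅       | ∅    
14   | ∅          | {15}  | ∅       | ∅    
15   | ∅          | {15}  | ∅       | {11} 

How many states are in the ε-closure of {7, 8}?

Start with {7, 8}.
From 7 via ε: add 13, 14.
From 8 via ε: add 15.
From 13 via ε: add 10.
From 10 via ε: add 3, 9.
ε-closure = {3, 7, 8, 9, 10, 13, 14, 15}, which has 8 states.

8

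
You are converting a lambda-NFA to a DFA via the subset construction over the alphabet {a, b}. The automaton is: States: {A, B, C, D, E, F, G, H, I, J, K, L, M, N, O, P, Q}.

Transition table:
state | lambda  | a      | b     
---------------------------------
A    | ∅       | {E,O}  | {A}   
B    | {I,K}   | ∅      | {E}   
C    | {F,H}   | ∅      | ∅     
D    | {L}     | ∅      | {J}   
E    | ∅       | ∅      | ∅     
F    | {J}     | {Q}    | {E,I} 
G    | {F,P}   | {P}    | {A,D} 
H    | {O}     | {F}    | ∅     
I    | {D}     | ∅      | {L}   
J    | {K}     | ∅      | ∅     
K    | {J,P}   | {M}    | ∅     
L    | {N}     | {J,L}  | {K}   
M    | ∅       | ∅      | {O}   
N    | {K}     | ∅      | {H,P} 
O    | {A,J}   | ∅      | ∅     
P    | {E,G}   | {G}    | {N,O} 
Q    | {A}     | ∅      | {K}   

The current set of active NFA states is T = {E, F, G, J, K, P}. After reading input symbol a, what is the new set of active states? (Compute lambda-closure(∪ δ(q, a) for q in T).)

{A, E, F, G, J, K, M, P, Q}

F on a → {Q}.
G on a → {P}.
K on a → {M}.
P on a → {G}.
No a-transition from E, J.
Union after reading a: {G, M, P, Q}.
Now take the lambda-closure:
From G via lambda: add F.
From P via lambda: add E.
From Q via lambda: add A.
From F via lambda: add J.
From J via lambda: add K.
No new states can be added; the closed set is {A, E, F, G, J, K, M, P, Q}.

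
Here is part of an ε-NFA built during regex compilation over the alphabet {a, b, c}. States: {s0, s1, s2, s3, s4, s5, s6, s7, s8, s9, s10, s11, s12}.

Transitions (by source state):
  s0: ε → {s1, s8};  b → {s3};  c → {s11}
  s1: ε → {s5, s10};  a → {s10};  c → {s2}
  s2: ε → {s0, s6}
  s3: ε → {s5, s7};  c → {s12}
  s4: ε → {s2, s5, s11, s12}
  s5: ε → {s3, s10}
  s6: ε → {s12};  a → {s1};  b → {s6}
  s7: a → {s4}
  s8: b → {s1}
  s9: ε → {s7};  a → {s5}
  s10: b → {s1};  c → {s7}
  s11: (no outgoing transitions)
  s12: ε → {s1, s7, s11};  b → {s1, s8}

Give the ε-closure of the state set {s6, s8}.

{s1, s3, s5, s6, s7, s8, s10, s11, s12}

Start with {s6, s8}.
From s6 via ε: add s12.
From s12 via ε: add s1, s7, s11.
From s1 via ε: add s5, s10.
From s5 via ε: add s3.
No new states can be added; the closed set is {s1, s3, s5, s6, s7, s8, s10, s11, s12}.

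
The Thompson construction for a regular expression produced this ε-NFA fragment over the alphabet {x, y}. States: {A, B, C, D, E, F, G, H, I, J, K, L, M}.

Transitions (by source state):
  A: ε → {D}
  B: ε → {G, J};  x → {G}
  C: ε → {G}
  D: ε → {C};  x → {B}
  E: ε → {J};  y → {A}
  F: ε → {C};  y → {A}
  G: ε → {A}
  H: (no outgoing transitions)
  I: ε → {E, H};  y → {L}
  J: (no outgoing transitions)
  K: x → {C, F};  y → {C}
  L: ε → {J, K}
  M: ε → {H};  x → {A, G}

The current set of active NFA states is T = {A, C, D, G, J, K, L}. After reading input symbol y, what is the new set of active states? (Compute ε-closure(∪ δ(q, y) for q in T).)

K on y → {C}.
No y-transition from A, C, D, G, J, L.
Union after reading y: {C}.
Now take the ε-closure:
From C via ε: add G.
From G via ε: add A.
From A via ε: add D.
No new states can be added; the closed set is {A, C, D, G}.

{A, C, D, G}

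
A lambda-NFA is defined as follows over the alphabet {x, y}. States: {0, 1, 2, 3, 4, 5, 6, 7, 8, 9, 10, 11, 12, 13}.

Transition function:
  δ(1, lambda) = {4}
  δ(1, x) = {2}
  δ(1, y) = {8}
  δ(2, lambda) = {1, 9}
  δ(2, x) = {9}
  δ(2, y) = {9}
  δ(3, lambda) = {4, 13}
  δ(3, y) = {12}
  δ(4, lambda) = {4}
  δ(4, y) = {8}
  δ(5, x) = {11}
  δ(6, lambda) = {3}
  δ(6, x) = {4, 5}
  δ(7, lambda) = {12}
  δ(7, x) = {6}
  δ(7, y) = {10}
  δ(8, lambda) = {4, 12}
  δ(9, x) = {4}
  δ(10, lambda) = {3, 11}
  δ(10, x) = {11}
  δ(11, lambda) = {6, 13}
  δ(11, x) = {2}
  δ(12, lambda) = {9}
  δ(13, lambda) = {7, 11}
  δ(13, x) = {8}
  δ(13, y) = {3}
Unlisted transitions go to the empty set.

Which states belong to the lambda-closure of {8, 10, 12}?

Start with {8, 10, 12}.
From 8 via lambda: add 4.
From 10 via lambda: add 3, 11.
From 12 via lambda: add 9.
From 3 via lambda: add 13.
From 11 via lambda: add 6.
From 13 via lambda: add 7.
No new states can be added; the closed set is {3, 4, 6, 7, 8, 9, 10, 11, 12, 13}.

{3, 4, 6, 7, 8, 9, 10, 11, 12, 13}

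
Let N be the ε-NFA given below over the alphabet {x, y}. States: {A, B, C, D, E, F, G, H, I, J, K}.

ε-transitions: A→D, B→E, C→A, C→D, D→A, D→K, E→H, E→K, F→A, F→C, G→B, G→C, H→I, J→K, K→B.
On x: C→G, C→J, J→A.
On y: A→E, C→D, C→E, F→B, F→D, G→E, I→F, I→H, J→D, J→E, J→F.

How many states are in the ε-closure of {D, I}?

Start with {D, I}.
From D via ε: add A, K.
From K via ε: add B.
From B via ε: add E.
From E via ε: add H.
ε-closure = {A, B, D, E, H, I, K}, which has 7 states.

7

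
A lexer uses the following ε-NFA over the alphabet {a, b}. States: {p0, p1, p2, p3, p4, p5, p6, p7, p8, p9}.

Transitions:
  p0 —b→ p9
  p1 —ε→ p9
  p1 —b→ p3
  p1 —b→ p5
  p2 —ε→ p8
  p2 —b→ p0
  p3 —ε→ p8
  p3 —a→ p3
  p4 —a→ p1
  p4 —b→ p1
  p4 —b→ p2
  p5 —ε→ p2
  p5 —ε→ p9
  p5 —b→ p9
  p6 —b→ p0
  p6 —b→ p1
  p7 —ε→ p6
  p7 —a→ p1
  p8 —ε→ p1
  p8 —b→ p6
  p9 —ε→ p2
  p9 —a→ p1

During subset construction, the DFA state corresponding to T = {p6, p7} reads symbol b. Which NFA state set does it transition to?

{p0, p1, p2, p8, p9}

p6 on b → {p0, p1}.
No b-transition from p7.
Union after reading b: {p0, p1}.
Now take the ε-closure:
From p1 via ε: add p9.
From p9 via ε: add p2.
From p2 via ε: add p8.
No new states can be added; the closed set is {p0, p1, p2, p8, p9}.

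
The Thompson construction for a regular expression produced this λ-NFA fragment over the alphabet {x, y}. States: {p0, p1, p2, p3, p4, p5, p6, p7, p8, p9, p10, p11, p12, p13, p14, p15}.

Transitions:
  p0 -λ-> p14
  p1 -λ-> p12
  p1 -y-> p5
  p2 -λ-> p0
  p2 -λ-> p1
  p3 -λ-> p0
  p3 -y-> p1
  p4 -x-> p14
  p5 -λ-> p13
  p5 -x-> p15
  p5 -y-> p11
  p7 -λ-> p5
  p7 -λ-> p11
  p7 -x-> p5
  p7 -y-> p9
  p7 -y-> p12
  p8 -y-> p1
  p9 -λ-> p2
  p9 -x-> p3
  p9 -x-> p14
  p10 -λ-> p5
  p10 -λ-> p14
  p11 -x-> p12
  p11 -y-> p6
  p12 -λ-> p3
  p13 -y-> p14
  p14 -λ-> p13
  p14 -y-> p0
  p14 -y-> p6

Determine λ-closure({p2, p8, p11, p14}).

{p0, p1, p2, p3, p8, p11, p12, p13, p14}

Start with {p2, p8, p11, p14}.
From p2 via λ: add p0, p1.
From p14 via λ: add p13.
From p1 via λ: add p12.
From p12 via λ: add p3.
No new states can be added; the closed set is {p0, p1, p2, p3, p8, p11, p12, p13, p14}.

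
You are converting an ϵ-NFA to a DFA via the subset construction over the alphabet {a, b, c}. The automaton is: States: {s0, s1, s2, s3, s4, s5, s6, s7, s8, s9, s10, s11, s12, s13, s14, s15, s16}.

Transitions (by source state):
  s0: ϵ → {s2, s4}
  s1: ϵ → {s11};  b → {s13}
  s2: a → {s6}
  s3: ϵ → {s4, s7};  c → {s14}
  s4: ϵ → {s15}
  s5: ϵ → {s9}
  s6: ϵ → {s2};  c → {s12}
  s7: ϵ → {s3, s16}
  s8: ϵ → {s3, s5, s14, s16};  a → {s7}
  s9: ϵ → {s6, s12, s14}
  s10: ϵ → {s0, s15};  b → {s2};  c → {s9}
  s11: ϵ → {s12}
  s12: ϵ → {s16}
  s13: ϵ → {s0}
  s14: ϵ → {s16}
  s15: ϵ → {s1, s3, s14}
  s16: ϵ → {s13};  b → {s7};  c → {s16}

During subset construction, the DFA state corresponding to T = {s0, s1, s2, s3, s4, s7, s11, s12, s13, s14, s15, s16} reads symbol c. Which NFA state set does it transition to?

s3 on c → {s14}.
s16 on c → {s16}.
No c-transition from s0, s1, s2, s4, s7, s11, s12, s13, s14, s15.
Union after reading c: {s14, s16}.
Now take the ϵ-closure:
From s16 via ϵ: add s13.
From s13 via ϵ: add s0.
From s0 via ϵ: add s2, s4.
From s4 via ϵ: add s15.
From s15 via ϵ: add s1, s3.
From s1 via ϵ: add s11.
From s3 via ϵ: add s7.
From s11 via ϵ: add s12.
No new states can be added; the closed set is {s0, s1, s2, s3, s4, s7, s11, s12, s13, s14, s15, s16}.

{s0, s1, s2, s3, s4, s7, s11, s12, s13, s14, s15, s16}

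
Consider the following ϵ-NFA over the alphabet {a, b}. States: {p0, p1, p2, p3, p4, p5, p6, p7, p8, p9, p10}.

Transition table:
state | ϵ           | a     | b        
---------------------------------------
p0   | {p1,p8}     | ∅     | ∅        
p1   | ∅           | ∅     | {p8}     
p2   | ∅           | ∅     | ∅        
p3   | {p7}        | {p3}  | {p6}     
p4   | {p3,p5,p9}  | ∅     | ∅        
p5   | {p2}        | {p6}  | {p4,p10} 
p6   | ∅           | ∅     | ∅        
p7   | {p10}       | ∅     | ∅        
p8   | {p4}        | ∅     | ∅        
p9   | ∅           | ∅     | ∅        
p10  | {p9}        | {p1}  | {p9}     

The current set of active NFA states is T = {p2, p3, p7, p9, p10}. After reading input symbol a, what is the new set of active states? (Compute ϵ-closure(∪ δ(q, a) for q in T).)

{p1, p3, p7, p9, p10}

p3 on a → {p3}.
p10 on a → {p1}.
No a-transition from p2, p7, p9.
Union after reading a: {p1, p3}.
Now take the ϵ-closure:
From p3 via ϵ: add p7.
From p7 via ϵ: add p10.
From p10 via ϵ: add p9.
No new states can be added; the closed set is {p1, p3, p7, p9, p10}.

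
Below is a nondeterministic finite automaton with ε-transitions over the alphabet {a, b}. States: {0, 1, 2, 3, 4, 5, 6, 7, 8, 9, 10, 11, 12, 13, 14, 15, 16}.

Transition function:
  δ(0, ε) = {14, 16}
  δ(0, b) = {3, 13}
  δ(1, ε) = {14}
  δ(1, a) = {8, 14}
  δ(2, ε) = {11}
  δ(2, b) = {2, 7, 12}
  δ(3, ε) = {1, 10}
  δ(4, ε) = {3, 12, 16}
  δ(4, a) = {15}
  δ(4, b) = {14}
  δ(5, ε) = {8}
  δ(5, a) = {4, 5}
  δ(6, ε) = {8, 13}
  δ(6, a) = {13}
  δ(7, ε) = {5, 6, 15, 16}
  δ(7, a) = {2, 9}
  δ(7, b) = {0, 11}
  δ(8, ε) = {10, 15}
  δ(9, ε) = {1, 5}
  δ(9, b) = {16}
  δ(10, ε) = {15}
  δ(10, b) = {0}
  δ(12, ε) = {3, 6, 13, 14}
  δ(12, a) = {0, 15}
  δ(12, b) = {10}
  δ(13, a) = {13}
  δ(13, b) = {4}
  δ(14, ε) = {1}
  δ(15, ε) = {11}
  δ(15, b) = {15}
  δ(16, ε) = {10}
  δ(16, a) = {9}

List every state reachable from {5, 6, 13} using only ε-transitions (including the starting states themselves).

Start with {5, 6, 13}.
From 5 via ε: add 8.
From 8 via ε: add 10, 15.
From 15 via ε: add 11.
No new states can be added; the closed set is {5, 6, 8, 10, 11, 13, 15}.

{5, 6, 8, 10, 11, 13, 15}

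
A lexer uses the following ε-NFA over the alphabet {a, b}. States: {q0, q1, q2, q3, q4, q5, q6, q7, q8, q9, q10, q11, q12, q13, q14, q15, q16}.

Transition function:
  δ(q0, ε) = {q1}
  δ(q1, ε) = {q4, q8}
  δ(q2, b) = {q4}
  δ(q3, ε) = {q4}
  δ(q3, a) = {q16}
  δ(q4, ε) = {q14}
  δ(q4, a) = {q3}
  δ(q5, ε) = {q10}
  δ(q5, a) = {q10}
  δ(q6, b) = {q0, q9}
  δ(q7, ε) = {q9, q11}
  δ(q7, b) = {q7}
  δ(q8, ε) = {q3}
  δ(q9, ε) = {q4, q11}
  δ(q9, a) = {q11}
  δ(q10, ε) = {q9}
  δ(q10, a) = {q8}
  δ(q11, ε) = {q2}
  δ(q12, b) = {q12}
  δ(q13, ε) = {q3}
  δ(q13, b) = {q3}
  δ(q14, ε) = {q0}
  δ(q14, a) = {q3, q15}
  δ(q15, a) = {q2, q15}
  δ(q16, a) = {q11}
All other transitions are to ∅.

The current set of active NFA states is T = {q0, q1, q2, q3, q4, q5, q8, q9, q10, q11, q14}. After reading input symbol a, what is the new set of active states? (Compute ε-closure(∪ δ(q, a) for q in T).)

{q0, q1, q2, q3, q4, q8, q9, q10, q11, q14, q15, q16}

q3 on a → {q16}.
q4 on a → {q3}.
q5 on a → {q10}.
q9 on a → {q11}.
q10 on a → {q8}.
q14 on a → {q3, q15}.
No a-transition from q0, q1, q2, q8, q11.
Union after reading a: {q3, q8, q10, q11, q15, q16}.
Now take the ε-closure:
From q3 via ε: add q4.
From q10 via ε: add q9.
From q11 via ε: add q2.
From q4 via ε: add q14.
From q14 via ε: add q0.
From q0 via ε: add q1.
No new states can be added; the closed set is {q0, q1, q2, q3, q4, q8, q9, q10, q11, q14, q15, q16}.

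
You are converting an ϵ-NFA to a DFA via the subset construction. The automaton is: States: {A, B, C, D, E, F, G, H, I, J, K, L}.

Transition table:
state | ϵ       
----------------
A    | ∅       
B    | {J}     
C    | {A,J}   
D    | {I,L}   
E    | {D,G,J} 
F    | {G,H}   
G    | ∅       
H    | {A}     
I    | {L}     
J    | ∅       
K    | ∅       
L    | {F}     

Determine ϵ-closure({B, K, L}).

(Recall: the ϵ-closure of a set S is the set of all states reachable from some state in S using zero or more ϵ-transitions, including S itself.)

{A, B, F, G, H, J, K, L}

Start with {B, K, L}.
From B via ϵ: add J.
From L via ϵ: add F.
From F via ϵ: add G, H.
From H via ϵ: add A.
No new states can be added; the closed set is {A, B, F, G, H, J, K, L}.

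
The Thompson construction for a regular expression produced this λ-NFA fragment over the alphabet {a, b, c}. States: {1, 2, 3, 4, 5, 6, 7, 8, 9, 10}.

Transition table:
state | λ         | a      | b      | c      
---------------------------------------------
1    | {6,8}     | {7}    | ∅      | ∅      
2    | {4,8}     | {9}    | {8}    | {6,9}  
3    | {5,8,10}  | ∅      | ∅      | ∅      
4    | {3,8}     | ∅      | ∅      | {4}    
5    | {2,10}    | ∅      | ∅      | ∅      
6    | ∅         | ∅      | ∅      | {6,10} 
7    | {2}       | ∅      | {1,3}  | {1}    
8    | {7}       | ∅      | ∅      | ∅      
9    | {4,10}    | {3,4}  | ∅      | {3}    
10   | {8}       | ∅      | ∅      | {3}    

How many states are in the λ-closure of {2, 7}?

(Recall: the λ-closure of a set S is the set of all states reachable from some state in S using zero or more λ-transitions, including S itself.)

Start with {2, 7}.
From 2 via λ: add 4, 8.
From 4 via λ: add 3.
From 3 via λ: add 5, 10.
λ-closure = {2, 3, 4, 5, 7, 8, 10}, which has 7 states.

7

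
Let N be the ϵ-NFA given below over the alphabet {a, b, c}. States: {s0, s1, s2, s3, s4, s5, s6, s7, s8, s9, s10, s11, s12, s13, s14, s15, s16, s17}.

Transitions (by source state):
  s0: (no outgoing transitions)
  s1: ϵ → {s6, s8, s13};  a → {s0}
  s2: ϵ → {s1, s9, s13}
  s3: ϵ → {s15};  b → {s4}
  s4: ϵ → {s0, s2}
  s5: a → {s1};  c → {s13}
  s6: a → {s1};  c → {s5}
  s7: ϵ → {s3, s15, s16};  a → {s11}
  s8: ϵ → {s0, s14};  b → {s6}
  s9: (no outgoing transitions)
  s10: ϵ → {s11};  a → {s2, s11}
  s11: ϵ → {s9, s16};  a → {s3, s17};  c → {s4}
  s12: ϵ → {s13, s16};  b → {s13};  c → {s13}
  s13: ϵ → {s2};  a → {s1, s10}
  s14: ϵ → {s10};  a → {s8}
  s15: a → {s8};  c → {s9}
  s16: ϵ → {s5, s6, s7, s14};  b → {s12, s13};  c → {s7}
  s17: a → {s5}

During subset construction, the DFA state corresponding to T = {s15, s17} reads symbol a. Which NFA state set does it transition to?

{s0, s3, s5, s6, s7, s8, s9, s10, s11, s14, s15, s16}

s15 on a → {s8}.
s17 on a → {s5}.
Union after reading a: {s5, s8}.
Now take the ϵ-closure:
From s8 via ϵ: add s0, s14.
From s14 via ϵ: add s10.
From s10 via ϵ: add s11.
From s11 via ϵ: add s9, s16.
From s16 via ϵ: add s6, s7.
From s7 via ϵ: add s3, s15.
No new states can be added; the closed set is {s0, s3, s5, s6, s7, s8, s9, s10, s11, s14, s15, s16}.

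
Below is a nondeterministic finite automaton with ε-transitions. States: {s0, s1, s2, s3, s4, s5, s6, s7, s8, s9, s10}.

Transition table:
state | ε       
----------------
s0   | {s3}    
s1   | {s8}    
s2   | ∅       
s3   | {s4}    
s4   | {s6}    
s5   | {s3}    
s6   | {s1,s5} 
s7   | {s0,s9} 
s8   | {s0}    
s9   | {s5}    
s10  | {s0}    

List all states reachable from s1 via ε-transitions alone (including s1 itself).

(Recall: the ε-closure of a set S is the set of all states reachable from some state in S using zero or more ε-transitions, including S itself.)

Start with {s1}.
From s1 via ε: add s8.
From s8 via ε: add s0.
From s0 via ε: add s3.
From s3 via ε: add s4.
From s4 via ε: add s6.
From s6 via ε: add s5.
No new states can be added; the closed set is {s0, s1, s3, s4, s5, s6, s8}.

{s0, s1, s3, s4, s5, s6, s8}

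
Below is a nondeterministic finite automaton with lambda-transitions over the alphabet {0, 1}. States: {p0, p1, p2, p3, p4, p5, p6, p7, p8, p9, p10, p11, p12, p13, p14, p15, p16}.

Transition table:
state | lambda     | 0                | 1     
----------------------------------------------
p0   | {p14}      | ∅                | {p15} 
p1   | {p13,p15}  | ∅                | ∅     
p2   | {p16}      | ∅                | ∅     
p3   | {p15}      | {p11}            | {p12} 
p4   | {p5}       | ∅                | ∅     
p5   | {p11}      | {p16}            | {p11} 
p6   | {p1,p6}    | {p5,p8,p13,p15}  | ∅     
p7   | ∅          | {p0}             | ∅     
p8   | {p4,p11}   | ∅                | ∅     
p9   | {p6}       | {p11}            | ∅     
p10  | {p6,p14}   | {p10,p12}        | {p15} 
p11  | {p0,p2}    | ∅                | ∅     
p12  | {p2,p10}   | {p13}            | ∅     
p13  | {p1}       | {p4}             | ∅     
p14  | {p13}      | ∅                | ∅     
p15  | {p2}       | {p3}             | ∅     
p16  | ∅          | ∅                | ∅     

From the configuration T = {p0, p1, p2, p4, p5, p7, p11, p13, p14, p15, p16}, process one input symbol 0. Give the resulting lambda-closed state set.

{p0, p1, p2, p3, p4, p5, p11, p13, p14, p15, p16}

p5 on 0 → {p16}.
p7 on 0 → {p0}.
p13 on 0 → {p4}.
p15 on 0 → {p3}.
No 0-transition from p0, p1, p2, p4, p11, p14, p16.
Union after reading 0: {p0, p3, p4, p16}.
Now take the lambda-closure:
From p0 via lambda: add p14.
From p3 via lambda: add p15.
From p4 via lambda: add p5.
From p5 via lambda: add p11.
From p14 via lambda: add p13.
From p15 via lambda: add p2.
From p13 via lambda: add p1.
No new states can be added; the closed set is {p0, p1, p2, p3, p4, p5, p11, p13, p14, p15, p16}.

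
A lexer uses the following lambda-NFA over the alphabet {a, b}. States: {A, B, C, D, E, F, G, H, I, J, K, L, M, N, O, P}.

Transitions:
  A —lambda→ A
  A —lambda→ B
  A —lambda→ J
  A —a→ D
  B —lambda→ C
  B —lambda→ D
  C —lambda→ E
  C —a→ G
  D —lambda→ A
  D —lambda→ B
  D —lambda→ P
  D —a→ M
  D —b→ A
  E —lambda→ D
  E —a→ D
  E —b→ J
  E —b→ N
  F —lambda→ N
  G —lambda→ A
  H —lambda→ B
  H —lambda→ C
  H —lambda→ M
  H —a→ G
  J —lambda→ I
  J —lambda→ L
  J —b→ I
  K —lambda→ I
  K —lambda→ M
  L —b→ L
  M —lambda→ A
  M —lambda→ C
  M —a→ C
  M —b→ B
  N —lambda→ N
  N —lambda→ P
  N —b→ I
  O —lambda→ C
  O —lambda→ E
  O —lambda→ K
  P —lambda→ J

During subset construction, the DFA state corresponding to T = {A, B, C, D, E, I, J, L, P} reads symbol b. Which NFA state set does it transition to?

{A, B, C, D, E, I, J, L, N, P}

D on b → {A}.
E on b → {J, N}.
J on b → {I}.
L on b → {L}.
No b-transition from A, B, C, I, P.
Union after reading b: {A, I, J, L, N}.
Now take the lambda-closure:
From A via lambda: add B.
From N via lambda: add P.
From B via lambda: add C, D.
From C via lambda: add E.
No new states can be added; the closed set is {A, B, C, D, E, I, J, L, N, P}.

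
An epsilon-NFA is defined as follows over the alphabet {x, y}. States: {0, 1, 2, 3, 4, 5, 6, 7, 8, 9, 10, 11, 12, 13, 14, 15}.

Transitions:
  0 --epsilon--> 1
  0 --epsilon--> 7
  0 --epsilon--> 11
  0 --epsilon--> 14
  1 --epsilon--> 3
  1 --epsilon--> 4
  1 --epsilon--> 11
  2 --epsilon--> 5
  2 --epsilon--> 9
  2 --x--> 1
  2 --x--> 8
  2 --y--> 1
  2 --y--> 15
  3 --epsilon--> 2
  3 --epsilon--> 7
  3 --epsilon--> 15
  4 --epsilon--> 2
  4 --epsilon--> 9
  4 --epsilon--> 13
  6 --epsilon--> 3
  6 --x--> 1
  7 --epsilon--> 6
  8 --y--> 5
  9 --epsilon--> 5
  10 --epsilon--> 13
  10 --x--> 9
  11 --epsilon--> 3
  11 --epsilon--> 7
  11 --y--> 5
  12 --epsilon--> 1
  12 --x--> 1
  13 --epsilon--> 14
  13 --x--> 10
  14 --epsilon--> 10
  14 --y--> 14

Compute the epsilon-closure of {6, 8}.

{2, 3, 5, 6, 7, 8, 9, 15}

Start with {6, 8}.
From 6 via epsilon: add 3.
From 3 via epsilon: add 2, 7, 15.
From 2 via epsilon: add 5, 9.
No new states can be added; the closed set is {2, 3, 5, 6, 7, 8, 9, 15}.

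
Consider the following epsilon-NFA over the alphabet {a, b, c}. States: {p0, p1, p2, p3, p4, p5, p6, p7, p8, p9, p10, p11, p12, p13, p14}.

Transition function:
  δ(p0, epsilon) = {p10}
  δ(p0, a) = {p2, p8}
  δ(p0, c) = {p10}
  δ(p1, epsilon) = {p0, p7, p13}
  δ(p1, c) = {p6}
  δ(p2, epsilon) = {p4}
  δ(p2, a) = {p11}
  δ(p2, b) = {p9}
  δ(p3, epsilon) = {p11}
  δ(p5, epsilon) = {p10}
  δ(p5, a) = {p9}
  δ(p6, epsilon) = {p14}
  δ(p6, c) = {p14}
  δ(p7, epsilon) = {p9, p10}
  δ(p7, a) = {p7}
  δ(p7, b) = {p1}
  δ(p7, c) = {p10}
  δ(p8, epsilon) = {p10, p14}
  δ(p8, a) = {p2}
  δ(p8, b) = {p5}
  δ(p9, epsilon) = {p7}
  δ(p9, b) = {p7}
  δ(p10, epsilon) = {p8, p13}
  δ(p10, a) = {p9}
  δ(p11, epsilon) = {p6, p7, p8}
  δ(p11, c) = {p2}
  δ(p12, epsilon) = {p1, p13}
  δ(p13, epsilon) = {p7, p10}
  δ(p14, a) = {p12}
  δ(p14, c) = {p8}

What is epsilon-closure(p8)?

Start with {p8}.
From p8 via epsilon: add p10, p14.
From p10 via epsilon: add p13.
From p13 via epsilon: add p7.
From p7 via epsilon: add p9.
No new states can be added; the closed set is {p7, p8, p9, p10, p13, p14}.

{p7, p8, p9, p10, p13, p14}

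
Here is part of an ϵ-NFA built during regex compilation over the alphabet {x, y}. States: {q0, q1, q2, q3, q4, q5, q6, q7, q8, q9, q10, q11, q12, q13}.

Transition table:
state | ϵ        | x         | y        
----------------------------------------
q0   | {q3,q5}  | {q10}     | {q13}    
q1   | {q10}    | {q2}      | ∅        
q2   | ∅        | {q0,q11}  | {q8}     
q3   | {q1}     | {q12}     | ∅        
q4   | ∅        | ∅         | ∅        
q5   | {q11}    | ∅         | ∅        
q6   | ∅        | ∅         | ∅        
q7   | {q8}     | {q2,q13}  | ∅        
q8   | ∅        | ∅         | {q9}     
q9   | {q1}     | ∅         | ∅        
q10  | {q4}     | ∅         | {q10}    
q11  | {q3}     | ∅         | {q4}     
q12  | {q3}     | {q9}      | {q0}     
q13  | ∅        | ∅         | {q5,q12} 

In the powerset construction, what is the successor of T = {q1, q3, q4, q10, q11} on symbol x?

{q1, q2, q3, q4, q10, q12}

q1 on x → {q2}.
q3 on x → {q12}.
No x-transition from q4, q10, q11.
Union after reading x: {q2, q12}.
Now take the ϵ-closure:
From q12 via ϵ: add q3.
From q3 via ϵ: add q1.
From q1 via ϵ: add q10.
From q10 via ϵ: add q4.
No new states can be added; the closed set is {q1, q2, q3, q4, q10, q12}.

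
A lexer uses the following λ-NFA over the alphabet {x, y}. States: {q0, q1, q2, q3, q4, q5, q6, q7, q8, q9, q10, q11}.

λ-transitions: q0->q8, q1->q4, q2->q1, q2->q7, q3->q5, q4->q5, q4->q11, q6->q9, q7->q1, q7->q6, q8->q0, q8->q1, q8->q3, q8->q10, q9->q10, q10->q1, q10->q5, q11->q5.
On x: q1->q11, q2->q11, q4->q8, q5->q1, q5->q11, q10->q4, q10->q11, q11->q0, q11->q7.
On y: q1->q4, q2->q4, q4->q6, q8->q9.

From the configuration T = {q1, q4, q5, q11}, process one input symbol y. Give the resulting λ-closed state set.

q1 on y → {q4}.
q4 on y → {q6}.
No y-transition from q5, q11.
Union after reading y: {q4, q6}.
Now take the λ-closure:
From q4 via λ: add q5, q11.
From q6 via λ: add q9.
From q9 via λ: add q10.
From q10 via λ: add q1.
No new states can be added; the closed set is {q1, q4, q5, q6, q9, q10, q11}.

{q1, q4, q5, q6, q9, q10, q11}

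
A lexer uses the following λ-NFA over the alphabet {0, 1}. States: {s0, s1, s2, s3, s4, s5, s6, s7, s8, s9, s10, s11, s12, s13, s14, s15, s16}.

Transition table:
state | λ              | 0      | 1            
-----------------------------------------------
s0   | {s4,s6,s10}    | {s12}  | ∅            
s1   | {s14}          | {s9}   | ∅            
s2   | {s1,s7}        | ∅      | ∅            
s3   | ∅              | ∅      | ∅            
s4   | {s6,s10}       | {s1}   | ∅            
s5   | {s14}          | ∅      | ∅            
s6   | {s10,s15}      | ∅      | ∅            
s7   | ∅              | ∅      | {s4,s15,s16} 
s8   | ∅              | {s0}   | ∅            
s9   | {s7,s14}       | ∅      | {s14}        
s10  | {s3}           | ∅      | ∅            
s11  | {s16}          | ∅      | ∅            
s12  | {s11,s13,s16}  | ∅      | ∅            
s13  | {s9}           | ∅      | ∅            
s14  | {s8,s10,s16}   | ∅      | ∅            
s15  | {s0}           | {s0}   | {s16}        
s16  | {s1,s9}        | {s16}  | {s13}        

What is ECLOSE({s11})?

{s1, s3, s7, s8, s9, s10, s11, s14, s16}

Start with {s11}.
From s11 via λ: add s16.
From s16 via λ: add s1, s9.
From s1 via λ: add s14.
From s9 via λ: add s7.
From s14 via λ: add s8, s10.
From s10 via λ: add s3.
No new states can be added; the closed set is {s1, s3, s7, s8, s9, s10, s11, s14, s16}.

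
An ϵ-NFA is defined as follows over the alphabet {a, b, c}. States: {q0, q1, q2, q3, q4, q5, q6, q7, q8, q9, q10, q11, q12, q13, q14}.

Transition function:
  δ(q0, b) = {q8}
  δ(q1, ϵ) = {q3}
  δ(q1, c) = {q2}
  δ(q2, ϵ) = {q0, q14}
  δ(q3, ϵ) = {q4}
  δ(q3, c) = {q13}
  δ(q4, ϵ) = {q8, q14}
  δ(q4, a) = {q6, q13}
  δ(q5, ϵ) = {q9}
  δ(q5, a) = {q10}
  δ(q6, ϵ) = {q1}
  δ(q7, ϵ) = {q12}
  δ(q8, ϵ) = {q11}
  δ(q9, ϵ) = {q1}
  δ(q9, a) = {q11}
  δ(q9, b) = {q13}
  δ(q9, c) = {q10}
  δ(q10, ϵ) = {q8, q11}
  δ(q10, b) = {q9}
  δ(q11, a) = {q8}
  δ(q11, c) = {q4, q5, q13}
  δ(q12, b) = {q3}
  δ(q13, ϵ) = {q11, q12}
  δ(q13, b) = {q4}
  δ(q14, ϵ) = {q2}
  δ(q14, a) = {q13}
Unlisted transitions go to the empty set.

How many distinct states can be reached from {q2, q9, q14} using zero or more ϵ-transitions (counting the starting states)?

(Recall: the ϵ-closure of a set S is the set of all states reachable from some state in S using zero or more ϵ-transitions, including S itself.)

Start with {q2, q9, q14}.
From q2 via ϵ: add q0.
From q9 via ϵ: add q1.
From q1 via ϵ: add q3.
From q3 via ϵ: add q4.
From q4 via ϵ: add q8.
From q8 via ϵ: add q11.
ϵ-closure = {q0, q1, q2, q3, q4, q8, q9, q11, q14}, which has 9 states.

9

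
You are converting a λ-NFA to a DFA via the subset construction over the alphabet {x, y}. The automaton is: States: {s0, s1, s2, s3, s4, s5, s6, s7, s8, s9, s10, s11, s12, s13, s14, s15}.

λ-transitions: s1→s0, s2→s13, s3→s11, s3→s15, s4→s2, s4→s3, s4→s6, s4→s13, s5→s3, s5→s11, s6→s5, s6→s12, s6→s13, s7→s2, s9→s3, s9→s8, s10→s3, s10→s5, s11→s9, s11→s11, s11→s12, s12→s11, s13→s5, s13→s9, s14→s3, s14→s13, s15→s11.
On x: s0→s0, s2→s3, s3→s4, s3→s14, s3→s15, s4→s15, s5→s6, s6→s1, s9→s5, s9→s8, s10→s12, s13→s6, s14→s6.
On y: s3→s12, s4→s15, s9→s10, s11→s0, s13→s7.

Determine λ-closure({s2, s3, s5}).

Start with {s2, s3, s5}.
From s2 via λ: add s13.
From s3 via λ: add s11, s15.
From s11 via λ: add s9, s12.
From s9 via λ: add s8.
No new states can be added; the closed set is {s2, s3, s5, s8, s9, s11, s12, s13, s15}.

{s2, s3, s5, s8, s9, s11, s12, s13, s15}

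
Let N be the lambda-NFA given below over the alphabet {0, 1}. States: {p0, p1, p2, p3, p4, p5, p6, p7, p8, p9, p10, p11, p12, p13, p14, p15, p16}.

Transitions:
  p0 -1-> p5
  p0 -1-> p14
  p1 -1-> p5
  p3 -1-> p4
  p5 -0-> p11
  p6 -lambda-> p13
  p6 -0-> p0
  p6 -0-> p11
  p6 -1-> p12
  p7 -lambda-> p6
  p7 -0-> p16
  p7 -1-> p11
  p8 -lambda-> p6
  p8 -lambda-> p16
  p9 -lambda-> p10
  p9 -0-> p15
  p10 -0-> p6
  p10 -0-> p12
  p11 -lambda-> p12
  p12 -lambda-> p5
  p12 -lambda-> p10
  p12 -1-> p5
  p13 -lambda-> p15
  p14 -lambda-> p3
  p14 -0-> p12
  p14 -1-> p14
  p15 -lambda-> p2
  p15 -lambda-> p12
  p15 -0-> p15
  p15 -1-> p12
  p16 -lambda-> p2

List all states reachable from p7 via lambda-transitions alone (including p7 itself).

Start with {p7}.
From p7 via lambda: add p6.
From p6 via lambda: add p13.
From p13 via lambda: add p15.
From p15 via lambda: add p2, p12.
From p12 via lambda: add p5, p10.
No new states can be added; the closed set is {p2, p5, p6, p7, p10, p12, p13, p15}.

{p2, p5, p6, p7, p10, p12, p13, p15}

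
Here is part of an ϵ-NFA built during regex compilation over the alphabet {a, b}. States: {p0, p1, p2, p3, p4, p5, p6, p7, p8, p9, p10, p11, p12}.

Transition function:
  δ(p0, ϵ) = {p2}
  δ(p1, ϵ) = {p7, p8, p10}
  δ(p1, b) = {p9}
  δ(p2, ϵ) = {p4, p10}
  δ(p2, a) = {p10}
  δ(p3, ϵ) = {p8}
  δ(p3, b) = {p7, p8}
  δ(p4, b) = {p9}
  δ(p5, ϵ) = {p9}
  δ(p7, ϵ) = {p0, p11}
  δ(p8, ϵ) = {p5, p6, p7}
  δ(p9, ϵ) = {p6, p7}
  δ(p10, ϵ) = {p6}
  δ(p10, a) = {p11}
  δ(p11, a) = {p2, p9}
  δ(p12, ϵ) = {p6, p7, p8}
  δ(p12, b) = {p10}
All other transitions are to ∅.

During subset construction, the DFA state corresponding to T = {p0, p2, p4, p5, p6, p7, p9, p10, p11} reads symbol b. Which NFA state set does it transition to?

{p0, p2, p4, p6, p7, p9, p10, p11}

p4 on b → {p9}.
No b-transition from p0, p2, p5, p6, p7, p9, p10, p11.
Union after reading b: {p9}.
Now take the ϵ-closure:
From p9 via ϵ: add p6, p7.
From p7 via ϵ: add p0, p11.
From p0 via ϵ: add p2.
From p2 via ϵ: add p4, p10.
No new states can be added; the closed set is {p0, p2, p4, p6, p7, p9, p10, p11}.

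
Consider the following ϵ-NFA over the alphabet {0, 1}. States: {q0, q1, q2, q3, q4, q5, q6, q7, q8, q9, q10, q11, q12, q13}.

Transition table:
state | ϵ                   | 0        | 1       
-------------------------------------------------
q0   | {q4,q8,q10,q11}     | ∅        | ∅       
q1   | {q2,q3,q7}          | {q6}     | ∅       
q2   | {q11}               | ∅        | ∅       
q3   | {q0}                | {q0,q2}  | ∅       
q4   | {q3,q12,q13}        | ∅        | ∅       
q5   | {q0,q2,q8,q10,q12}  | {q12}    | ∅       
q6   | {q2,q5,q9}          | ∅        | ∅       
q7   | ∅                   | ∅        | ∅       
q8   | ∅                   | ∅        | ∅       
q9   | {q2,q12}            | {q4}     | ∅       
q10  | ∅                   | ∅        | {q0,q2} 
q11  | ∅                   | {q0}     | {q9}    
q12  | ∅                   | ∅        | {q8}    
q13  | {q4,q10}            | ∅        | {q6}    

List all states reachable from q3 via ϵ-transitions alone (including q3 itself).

{q0, q3, q4, q8, q10, q11, q12, q13}

Start with {q3}.
From q3 via ϵ: add q0.
From q0 via ϵ: add q4, q8, q10, q11.
From q4 via ϵ: add q12, q13.
No new states can be added; the closed set is {q0, q3, q4, q8, q10, q11, q12, q13}.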